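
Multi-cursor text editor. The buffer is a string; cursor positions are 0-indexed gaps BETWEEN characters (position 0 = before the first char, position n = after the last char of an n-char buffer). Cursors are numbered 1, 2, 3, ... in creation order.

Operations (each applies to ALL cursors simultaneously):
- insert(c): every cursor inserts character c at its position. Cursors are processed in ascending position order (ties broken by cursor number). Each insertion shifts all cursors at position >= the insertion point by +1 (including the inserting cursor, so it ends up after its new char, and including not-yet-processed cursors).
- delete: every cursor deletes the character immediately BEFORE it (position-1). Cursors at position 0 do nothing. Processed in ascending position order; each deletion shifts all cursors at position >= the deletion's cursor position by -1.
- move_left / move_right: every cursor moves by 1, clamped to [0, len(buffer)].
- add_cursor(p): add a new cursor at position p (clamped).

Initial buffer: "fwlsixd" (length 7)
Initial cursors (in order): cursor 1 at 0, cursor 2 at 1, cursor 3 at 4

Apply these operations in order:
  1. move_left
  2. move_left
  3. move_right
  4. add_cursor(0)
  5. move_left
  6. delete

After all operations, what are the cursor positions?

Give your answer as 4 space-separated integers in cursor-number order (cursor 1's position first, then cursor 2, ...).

Answer: 0 0 1 0

Derivation:
After op 1 (move_left): buffer="fwlsixd" (len 7), cursors c1@0 c2@0 c3@3, authorship .......
After op 2 (move_left): buffer="fwlsixd" (len 7), cursors c1@0 c2@0 c3@2, authorship .......
After op 3 (move_right): buffer="fwlsixd" (len 7), cursors c1@1 c2@1 c3@3, authorship .......
After op 4 (add_cursor(0)): buffer="fwlsixd" (len 7), cursors c4@0 c1@1 c2@1 c3@3, authorship .......
After op 5 (move_left): buffer="fwlsixd" (len 7), cursors c1@0 c2@0 c4@0 c3@2, authorship .......
After op 6 (delete): buffer="flsixd" (len 6), cursors c1@0 c2@0 c4@0 c3@1, authorship ......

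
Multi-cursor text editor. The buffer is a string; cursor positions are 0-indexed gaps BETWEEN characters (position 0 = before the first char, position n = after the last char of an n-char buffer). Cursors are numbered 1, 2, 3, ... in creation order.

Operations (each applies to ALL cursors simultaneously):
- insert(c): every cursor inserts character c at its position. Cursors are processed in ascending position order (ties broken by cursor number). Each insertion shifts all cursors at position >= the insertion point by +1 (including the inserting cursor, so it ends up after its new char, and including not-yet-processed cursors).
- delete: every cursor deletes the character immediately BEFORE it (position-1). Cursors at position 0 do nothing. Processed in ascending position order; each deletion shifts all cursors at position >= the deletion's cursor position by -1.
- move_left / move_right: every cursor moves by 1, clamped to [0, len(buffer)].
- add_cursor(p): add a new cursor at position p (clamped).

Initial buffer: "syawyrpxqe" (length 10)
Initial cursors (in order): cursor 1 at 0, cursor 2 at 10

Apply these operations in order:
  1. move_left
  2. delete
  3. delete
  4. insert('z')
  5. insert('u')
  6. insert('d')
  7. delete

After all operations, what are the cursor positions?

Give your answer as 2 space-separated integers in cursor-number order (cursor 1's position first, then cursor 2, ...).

After op 1 (move_left): buffer="syawyrpxqe" (len 10), cursors c1@0 c2@9, authorship ..........
After op 2 (delete): buffer="syawyrpxe" (len 9), cursors c1@0 c2@8, authorship .........
After op 3 (delete): buffer="syawyrpe" (len 8), cursors c1@0 c2@7, authorship ........
After op 4 (insert('z')): buffer="zsyawyrpze" (len 10), cursors c1@1 c2@9, authorship 1.......2.
After op 5 (insert('u')): buffer="zusyawyrpzue" (len 12), cursors c1@2 c2@11, authorship 11.......22.
After op 6 (insert('d')): buffer="zudsyawyrpzude" (len 14), cursors c1@3 c2@13, authorship 111.......222.
After op 7 (delete): buffer="zusyawyrpzue" (len 12), cursors c1@2 c2@11, authorship 11.......22.

Answer: 2 11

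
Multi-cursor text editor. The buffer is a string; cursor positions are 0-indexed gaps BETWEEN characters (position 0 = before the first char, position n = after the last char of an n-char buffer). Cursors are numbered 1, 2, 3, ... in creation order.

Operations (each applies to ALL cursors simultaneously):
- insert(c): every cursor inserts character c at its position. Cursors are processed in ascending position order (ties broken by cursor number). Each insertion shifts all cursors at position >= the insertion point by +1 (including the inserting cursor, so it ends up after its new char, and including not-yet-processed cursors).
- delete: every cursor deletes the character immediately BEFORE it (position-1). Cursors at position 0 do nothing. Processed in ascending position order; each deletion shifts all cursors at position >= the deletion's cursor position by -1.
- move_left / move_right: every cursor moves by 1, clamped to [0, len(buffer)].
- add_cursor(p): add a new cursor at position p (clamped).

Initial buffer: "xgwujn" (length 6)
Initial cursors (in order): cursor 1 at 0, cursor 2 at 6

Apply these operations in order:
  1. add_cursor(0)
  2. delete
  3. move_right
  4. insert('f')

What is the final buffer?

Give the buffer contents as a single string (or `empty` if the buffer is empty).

Answer: xffgwujf

Derivation:
After op 1 (add_cursor(0)): buffer="xgwujn" (len 6), cursors c1@0 c3@0 c2@6, authorship ......
After op 2 (delete): buffer="xgwuj" (len 5), cursors c1@0 c3@0 c2@5, authorship .....
After op 3 (move_right): buffer="xgwuj" (len 5), cursors c1@1 c3@1 c2@5, authorship .....
After op 4 (insert('f')): buffer="xffgwujf" (len 8), cursors c1@3 c3@3 c2@8, authorship .13....2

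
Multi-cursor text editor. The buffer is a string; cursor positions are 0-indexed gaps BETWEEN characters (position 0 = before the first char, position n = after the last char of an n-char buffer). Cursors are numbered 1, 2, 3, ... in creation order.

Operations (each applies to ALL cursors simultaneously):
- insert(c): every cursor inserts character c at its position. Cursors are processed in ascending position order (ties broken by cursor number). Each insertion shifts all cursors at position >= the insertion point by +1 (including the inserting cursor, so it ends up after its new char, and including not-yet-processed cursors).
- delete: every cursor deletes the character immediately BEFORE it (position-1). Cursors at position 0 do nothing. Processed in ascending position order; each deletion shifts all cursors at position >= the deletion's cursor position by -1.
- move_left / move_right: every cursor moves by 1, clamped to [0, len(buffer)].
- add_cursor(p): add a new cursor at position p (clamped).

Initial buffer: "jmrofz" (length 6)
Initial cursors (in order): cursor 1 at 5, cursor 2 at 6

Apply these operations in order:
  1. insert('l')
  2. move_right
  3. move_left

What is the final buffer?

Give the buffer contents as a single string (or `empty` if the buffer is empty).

Answer: jmroflzl

Derivation:
After op 1 (insert('l')): buffer="jmroflzl" (len 8), cursors c1@6 c2@8, authorship .....1.2
After op 2 (move_right): buffer="jmroflzl" (len 8), cursors c1@7 c2@8, authorship .....1.2
After op 3 (move_left): buffer="jmroflzl" (len 8), cursors c1@6 c2@7, authorship .....1.2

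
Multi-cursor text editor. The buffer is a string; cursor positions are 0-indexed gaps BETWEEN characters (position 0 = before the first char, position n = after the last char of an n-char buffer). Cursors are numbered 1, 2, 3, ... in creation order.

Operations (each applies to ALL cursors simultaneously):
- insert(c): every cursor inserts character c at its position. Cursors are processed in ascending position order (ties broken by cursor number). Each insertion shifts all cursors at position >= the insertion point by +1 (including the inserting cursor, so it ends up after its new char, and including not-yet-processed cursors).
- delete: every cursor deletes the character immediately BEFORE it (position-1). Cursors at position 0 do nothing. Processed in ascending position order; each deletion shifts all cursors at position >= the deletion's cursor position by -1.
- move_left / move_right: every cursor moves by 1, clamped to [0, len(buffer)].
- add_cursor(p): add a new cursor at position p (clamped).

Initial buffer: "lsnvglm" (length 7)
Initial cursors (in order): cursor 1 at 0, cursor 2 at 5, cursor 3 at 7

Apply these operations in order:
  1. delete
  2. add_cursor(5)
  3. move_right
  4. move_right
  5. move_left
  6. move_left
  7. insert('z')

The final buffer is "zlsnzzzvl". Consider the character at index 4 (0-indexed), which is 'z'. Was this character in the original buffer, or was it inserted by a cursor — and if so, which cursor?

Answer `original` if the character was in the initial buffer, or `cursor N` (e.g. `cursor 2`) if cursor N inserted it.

Answer: cursor 2

Derivation:
After op 1 (delete): buffer="lsnvl" (len 5), cursors c1@0 c2@4 c3@5, authorship .....
After op 2 (add_cursor(5)): buffer="lsnvl" (len 5), cursors c1@0 c2@4 c3@5 c4@5, authorship .....
After op 3 (move_right): buffer="lsnvl" (len 5), cursors c1@1 c2@5 c3@5 c4@5, authorship .....
After op 4 (move_right): buffer="lsnvl" (len 5), cursors c1@2 c2@5 c3@5 c4@5, authorship .....
After op 5 (move_left): buffer="lsnvl" (len 5), cursors c1@1 c2@4 c3@4 c4@4, authorship .....
After op 6 (move_left): buffer="lsnvl" (len 5), cursors c1@0 c2@3 c3@3 c4@3, authorship .....
After op 7 (insert('z')): buffer="zlsnzzzvl" (len 9), cursors c1@1 c2@7 c3@7 c4@7, authorship 1...234..
Authorship (.=original, N=cursor N): 1 . . . 2 3 4 . .
Index 4: author = 2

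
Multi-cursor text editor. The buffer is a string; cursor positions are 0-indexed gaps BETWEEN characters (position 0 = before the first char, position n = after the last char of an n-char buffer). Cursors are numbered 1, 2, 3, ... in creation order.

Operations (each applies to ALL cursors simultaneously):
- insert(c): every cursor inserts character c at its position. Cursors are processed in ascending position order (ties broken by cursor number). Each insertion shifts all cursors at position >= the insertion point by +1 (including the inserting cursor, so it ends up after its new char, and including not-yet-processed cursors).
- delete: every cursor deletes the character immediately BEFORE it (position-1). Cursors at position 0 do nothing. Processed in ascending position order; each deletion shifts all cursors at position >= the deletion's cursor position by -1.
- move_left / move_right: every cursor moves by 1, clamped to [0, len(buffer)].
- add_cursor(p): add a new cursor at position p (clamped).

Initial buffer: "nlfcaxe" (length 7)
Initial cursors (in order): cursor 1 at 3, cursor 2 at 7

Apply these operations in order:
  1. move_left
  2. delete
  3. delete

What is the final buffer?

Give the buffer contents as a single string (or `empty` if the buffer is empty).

After op 1 (move_left): buffer="nlfcaxe" (len 7), cursors c1@2 c2@6, authorship .......
After op 2 (delete): buffer="nfcae" (len 5), cursors c1@1 c2@4, authorship .....
After op 3 (delete): buffer="fce" (len 3), cursors c1@0 c2@2, authorship ...

Answer: fce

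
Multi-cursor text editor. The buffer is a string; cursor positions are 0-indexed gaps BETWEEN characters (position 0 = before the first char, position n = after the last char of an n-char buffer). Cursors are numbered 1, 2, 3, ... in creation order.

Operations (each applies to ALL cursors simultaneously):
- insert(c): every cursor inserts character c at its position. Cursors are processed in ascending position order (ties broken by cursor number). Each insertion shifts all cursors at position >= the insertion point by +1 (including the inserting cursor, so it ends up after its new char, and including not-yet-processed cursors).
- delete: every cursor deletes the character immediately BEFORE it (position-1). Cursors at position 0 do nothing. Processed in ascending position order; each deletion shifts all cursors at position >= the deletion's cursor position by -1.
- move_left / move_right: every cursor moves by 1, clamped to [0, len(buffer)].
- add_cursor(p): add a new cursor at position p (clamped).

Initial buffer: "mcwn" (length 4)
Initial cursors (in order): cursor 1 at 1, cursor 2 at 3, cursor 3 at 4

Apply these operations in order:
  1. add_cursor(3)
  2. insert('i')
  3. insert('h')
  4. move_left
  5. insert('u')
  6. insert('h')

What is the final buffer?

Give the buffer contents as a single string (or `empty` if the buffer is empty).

Answer: miuhhcwiihuuhhhniuhh

Derivation:
After op 1 (add_cursor(3)): buffer="mcwn" (len 4), cursors c1@1 c2@3 c4@3 c3@4, authorship ....
After op 2 (insert('i')): buffer="micwiini" (len 8), cursors c1@2 c2@6 c4@6 c3@8, authorship .1..24.3
After op 3 (insert('h')): buffer="mihcwiihhnih" (len 12), cursors c1@3 c2@9 c4@9 c3@12, authorship .11..2424.33
After op 4 (move_left): buffer="mihcwiihhnih" (len 12), cursors c1@2 c2@8 c4@8 c3@11, authorship .11..2424.33
After op 5 (insert('u')): buffer="miuhcwiihuuhniuh" (len 16), cursors c1@3 c2@11 c4@11 c3@15, authorship .111..242244.333
After op 6 (insert('h')): buffer="miuhhcwiihuuhhhniuhh" (len 20), cursors c1@4 c2@14 c4@14 c3@19, authorship .1111..24224244.3333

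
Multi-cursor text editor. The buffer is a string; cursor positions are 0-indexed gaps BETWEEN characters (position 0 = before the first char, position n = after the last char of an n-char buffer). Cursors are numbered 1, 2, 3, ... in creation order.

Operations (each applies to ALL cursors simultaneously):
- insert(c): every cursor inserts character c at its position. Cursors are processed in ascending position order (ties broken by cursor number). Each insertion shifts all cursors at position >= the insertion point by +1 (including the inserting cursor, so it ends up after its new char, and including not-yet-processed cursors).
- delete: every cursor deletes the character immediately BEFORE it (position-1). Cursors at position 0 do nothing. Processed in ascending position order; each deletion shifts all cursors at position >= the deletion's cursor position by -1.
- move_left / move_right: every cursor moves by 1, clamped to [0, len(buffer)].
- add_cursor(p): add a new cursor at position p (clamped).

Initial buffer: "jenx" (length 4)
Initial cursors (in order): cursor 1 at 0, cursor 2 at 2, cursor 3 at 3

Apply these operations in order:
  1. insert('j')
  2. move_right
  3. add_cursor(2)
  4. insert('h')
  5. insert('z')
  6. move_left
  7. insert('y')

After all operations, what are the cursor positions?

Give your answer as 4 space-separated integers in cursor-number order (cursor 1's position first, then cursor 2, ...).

After op 1 (insert('j')): buffer="jjejnjx" (len 7), cursors c1@1 c2@4 c3@6, authorship 1..2.3.
After op 2 (move_right): buffer="jjejnjx" (len 7), cursors c1@2 c2@5 c3@7, authorship 1..2.3.
After op 3 (add_cursor(2)): buffer="jjejnjx" (len 7), cursors c1@2 c4@2 c2@5 c3@7, authorship 1..2.3.
After op 4 (insert('h')): buffer="jjhhejnhjxh" (len 11), cursors c1@4 c4@4 c2@8 c3@11, authorship 1.14.2.23.3
After op 5 (insert('z')): buffer="jjhhzzejnhzjxhz" (len 15), cursors c1@6 c4@6 c2@11 c3@15, authorship 1.1414.2.223.33
After op 6 (move_left): buffer="jjhhzzejnhzjxhz" (len 15), cursors c1@5 c4@5 c2@10 c3@14, authorship 1.1414.2.223.33
After op 7 (insert('y')): buffer="jjhhzyyzejnhyzjxhyz" (len 19), cursors c1@7 c4@7 c2@13 c3@18, authorship 1.141144.2.2223.333

Answer: 7 13 18 7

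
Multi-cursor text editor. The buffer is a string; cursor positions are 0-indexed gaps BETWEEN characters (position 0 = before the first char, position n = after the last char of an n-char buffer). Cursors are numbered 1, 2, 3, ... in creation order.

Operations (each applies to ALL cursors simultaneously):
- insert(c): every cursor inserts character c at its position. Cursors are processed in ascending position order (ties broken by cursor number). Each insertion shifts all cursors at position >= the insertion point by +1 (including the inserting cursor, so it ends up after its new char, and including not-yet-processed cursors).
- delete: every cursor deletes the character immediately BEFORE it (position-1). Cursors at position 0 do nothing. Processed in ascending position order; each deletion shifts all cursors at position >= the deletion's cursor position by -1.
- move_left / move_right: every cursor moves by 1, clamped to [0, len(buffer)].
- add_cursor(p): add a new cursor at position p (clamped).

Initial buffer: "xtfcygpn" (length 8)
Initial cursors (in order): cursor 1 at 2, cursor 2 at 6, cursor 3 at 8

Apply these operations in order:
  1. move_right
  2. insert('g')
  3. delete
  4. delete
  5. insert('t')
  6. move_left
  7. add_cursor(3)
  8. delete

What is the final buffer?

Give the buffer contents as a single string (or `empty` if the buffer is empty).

Answer: xcyt

Derivation:
After op 1 (move_right): buffer="xtfcygpn" (len 8), cursors c1@3 c2@7 c3@8, authorship ........
After op 2 (insert('g')): buffer="xtfgcygpgng" (len 11), cursors c1@4 c2@9 c3@11, authorship ...1....2.3
After op 3 (delete): buffer="xtfcygpn" (len 8), cursors c1@3 c2@7 c3@8, authorship ........
After op 4 (delete): buffer="xtcyg" (len 5), cursors c1@2 c2@5 c3@5, authorship .....
After op 5 (insert('t')): buffer="xttcygtt" (len 8), cursors c1@3 c2@8 c3@8, authorship ..1...23
After op 6 (move_left): buffer="xttcygtt" (len 8), cursors c1@2 c2@7 c3@7, authorship ..1...23
After op 7 (add_cursor(3)): buffer="xttcygtt" (len 8), cursors c1@2 c4@3 c2@7 c3@7, authorship ..1...23
After op 8 (delete): buffer="xcyt" (len 4), cursors c1@1 c4@1 c2@3 c3@3, authorship ...3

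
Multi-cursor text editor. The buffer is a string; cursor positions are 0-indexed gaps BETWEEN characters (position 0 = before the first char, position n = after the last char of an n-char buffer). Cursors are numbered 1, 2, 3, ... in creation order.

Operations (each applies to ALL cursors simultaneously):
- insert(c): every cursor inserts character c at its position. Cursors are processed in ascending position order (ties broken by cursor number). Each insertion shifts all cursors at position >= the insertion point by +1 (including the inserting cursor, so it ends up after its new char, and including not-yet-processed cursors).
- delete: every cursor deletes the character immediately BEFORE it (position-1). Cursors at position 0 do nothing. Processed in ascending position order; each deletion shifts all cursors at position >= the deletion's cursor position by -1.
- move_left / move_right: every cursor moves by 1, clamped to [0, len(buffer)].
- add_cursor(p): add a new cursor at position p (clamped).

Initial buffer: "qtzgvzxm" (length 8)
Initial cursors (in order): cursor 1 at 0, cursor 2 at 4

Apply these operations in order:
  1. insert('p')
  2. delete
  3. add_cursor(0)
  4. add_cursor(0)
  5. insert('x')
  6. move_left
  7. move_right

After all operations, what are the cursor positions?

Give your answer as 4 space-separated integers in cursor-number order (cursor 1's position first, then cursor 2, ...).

Answer: 3 8 3 3

Derivation:
After op 1 (insert('p')): buffer="pqtzgpvzxm" (len 10), cursors c1@1 c2@6, authorship 1....2....
After op 2 (delete): buffer="qtzgvzxm" (len 8), cursors c1@0 c2@4, authorship ........
After op 3 (add_cursor(0)): buffer="qtzgvzxm" (len 8), cursors c1@0 c3@0 c2@4, authorship ........
After op 4 (add_cursor(0)): buffer="qtzgvzxm" (len 8), cursors c1@0 c3@0 c4@0 c2@4, authorship ........
After op 5 (insert('x')): buffer="xxxqtzgxvzxm" (len 12), cursors c1@3 c3@3 c4@3 c2@8, authorship 134....2....
After op 6 (move_left): buffer="xxxqtzgxvzxm" (len 12), cursors c1@2 c3@2 c4@2 c2@7, authorship 134....2....
After op 7 (move_right): buffer="xxxqtzgxvzxm" (len 12), cursors c1@3 c3@3 c4@3 c2@8, authorship 134....2....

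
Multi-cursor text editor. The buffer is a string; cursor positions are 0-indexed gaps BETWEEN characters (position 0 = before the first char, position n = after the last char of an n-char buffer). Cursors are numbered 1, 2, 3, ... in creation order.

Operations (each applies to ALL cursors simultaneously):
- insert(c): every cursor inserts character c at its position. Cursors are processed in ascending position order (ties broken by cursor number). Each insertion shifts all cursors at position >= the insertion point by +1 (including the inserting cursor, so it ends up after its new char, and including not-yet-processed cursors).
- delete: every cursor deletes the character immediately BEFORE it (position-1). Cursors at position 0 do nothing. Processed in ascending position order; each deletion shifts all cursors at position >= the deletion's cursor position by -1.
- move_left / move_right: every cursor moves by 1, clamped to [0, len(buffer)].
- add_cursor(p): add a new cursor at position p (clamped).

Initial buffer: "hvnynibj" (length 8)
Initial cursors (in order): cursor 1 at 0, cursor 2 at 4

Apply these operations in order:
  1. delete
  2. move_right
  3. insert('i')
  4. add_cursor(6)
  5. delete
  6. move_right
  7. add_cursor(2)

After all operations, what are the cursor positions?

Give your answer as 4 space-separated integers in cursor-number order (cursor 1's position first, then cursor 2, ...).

Answer: 2 4 4 2

Derivation:
After op 1 (delete): buffer="hvnnibj" (len 7), cursors c1@0 c2@3, authorship .......
After op 2 (move_right): buffer="hvnnibj" (len 7), cursors c1@1 c2@4, authorship .......
After op 3 (insert('i')): buffer="hivnniibj" (len 9), cursors c1@2 c2@6, authorship .1...2...
After op 4 (add_cursor(6)): buffer="hivnniibj" (len 9), cursors c1@2 c2@6 c3@6, authorship .1...2...
After op 5 (delete): buffer="hvnibj" (len 6), cursors c1@1 c2@3 c3@3, authorship ......
After op 6 (move_right): buffer="hvnibj" (len 6), cursors c1@2 c2@4 c3@4, authorship ......
After op 7 (add_cursor(2)): buffer="hvnibj" (len 6), cursors c1@2 c4@2 c2@4 c3@4, authorship ......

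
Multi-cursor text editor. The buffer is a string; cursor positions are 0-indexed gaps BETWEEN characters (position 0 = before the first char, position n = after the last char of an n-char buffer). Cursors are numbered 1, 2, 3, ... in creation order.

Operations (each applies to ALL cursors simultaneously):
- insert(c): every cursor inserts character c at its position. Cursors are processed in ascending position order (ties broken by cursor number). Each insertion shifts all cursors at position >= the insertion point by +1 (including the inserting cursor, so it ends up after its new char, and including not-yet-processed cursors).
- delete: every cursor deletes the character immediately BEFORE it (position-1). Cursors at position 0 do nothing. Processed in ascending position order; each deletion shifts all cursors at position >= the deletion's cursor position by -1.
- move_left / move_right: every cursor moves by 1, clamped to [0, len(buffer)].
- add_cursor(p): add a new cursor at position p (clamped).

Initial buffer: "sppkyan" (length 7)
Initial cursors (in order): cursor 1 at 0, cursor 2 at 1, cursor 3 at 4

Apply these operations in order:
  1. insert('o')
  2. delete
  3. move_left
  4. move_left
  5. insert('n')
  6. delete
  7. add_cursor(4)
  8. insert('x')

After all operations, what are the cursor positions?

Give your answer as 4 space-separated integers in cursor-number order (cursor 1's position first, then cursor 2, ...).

After op 1 (insert('o')): buffer="osoppkoyan" (len 10), cursors c1@1 c2@3 c3@7, authorship 1.2...3...
After op 2 (delete): buffer="sppkyan" (len 7), cursors c1@0 c2@1 c3@4, authorship .......
After op 3 (move_left): buffer="sppkyan" (len 7), cursors c1@0 c2@0 c3@3, authorship .......
After op 4 (move_left): buffer="sppkyan" (len 7), cursors c1@0 c2@0 c3@2, authorship .......
After op 5 (insert('n')): buffer="nnspnpkyan" (len 10), cursors c1@2 c2@2 c3@5, authorship 12..3.....
After op 6 (delete): buffer="sppkyan" (len 7), cursors c1@0 c2@0 c3@2, authorship .......
After op 7 (add_cursor(4)): buffer="sppkyan" (len 7), cursors c1@0 c2@0 c3@2 c4@4, authorship .......
After op 8 (insert('x')): buffer="xxspxpkxyan" (len 11), cursors c1@2 c2@2 c3@5 c4@8, authorship 12..3..4...

Answer: 2 2 5 8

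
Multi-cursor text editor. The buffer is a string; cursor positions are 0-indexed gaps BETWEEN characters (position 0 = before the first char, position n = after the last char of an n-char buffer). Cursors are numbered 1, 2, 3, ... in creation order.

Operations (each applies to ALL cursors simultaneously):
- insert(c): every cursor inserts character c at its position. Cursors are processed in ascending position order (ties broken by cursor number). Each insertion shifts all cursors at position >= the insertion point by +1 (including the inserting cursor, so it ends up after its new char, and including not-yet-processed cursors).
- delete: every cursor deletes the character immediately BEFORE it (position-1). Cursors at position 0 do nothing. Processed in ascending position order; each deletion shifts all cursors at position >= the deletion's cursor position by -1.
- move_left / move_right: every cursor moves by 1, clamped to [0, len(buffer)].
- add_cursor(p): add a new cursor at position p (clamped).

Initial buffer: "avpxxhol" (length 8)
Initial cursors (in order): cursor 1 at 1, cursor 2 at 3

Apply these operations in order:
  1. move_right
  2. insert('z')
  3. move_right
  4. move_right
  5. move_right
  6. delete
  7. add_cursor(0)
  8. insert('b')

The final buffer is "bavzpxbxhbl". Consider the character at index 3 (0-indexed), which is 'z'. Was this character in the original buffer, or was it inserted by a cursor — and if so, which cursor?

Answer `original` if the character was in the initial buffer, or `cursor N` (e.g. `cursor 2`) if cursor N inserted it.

After op 1 (move_right): buffer="avpxxhol" (len 8), cursors c1@2 c2@4, authorship ........
After op 2 (insert('z')): buffer="avzpxzxhol" (len 10), cursors c1@3 c2@6, authorship ..1..2....
After op 3 (move_right): buffer="avzpxzxhol" (len 10), cursors c1@4 c2@7, authorship ..1..2....
After op 4 (move_right): buffer="avzpxzxhol" (len 10), cursors c1@5 c2@8, authorship ..1..2....
After op 5 (move_right): buffer="avzpxzxhol" (len 10), cursors c1@6 c2@9, authorship ..1..2....
After op 6 (delete): buffer="avzpxxhl" (len 8), cursors c1@5 c2@7, authorship ..1.....
After op 7 (add_cursor(0)): buffer="avzpxxhl" (len 8), cursors c3@0 c1@5 c2@7, authorship ..1.....
After op 8 (insert('b')): buffer="bavzpxbxhbl" (len 11), cursors c3@1 c1@7 c2@10, authorship 3..1..1..2.
Authorship (.=original, N=cursor N): 3 . . 1 . . 1 . . 2 .
Index 3: author = 1

Answer: cursor 1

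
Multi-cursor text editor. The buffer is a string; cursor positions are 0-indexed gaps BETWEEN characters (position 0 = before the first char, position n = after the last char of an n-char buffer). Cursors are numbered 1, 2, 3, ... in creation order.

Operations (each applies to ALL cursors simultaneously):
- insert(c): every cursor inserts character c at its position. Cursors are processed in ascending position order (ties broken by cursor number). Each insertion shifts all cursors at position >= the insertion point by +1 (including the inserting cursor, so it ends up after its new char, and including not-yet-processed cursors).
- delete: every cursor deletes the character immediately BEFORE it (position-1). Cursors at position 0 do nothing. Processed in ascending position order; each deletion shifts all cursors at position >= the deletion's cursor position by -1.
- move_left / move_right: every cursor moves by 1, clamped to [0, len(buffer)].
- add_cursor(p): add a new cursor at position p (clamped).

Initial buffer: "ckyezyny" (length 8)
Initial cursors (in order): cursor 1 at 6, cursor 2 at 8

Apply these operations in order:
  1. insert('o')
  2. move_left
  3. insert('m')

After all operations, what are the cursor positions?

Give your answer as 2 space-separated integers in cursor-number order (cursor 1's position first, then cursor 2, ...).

Answer: 7 11

Derivation:
After op 1 (insert('o')): buffer="ckyezyonyo" (len 10), cursors c1@7 c2@10, authorship ......1..2
After op 2 (move_left): buffer="ckyezyonyo" (len 10), cursors c1@6 c2@9, authorship ......1..2
After op 3 (insert('m')): buffer="ckyezymonymo" (len 12), cursors c1@7 c2@11, authorship ......11..22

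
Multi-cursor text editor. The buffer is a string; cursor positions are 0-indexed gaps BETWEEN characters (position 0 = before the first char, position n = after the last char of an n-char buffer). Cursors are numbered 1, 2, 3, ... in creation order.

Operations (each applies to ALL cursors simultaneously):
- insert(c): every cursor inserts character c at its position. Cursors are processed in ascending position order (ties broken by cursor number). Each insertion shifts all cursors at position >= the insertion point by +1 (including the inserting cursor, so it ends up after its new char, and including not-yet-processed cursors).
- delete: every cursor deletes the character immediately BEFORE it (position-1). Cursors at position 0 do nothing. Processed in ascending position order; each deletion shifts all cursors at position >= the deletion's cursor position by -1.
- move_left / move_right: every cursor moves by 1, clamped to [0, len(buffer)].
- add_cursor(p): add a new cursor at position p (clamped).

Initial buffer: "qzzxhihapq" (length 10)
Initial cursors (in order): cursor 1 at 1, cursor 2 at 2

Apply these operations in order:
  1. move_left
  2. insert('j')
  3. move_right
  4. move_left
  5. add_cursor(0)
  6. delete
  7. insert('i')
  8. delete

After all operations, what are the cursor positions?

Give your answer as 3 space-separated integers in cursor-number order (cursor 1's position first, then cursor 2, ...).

After op 1 (move_left): buffer="qzzxhihapq" (len 10), cursors c1@0 c2@1, authorship ..........
After op 2 (insert('j')): buffer="jqjzzxhihapq" (len 12), cursors c1@1 c2@3, authorship 1.2.........
After op 3 (move_right): buffer="jqjzzxhihapq" (len 12), cursors c1@2 c2@4, authorship 1.2.........
After op 4 (move_left): buffer="jqjzzxhihapq" (len 12), cursors c1@1 c2@3, authorship 1.2.........
After op 5 (add_cursor(0)): buffer="jqjzzxhihapq" (len 12), cursors c3@0 c1@1 c2@3, authorship 1.2.........
After op 6 (delete): buffer="qzzxhihapq" (len 10), cursors c1@0 c3@0 c2@1, authorship ..........
After op 7 (insert('i')): buffer="iiqizzxhihapq" (len 13), cursors c1@2 c3@2 c2@4, authorship 13.2.........
After op 8 (delete): buffer="qzzxhihapq" (len 10), cursors c1@0 c3@0 c2@1, authorship ..........

Answer: 0 1 0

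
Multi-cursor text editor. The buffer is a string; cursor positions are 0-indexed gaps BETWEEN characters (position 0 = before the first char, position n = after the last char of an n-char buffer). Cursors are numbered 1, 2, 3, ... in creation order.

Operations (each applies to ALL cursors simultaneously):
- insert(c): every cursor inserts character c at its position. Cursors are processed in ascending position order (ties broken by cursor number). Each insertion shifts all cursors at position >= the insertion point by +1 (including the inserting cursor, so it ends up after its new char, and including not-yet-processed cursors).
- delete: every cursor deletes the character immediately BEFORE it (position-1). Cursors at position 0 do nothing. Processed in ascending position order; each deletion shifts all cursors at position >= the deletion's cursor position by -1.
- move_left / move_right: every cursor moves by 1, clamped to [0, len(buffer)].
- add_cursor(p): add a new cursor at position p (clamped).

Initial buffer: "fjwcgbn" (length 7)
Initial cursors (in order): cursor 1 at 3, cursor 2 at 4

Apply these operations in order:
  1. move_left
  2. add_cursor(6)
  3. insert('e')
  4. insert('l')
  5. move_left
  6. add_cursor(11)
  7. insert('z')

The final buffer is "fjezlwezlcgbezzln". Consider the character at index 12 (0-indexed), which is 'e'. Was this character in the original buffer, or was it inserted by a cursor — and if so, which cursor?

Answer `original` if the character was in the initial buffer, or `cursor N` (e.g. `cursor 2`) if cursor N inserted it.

Answer: cursor 3

Derivation:
After op 1 (move_left): buffer="fjwcgbn" (len 7), cursors c1@2 c2@3, authorship .......
After op 2 (add_cursor(6)): buffer="fjwcgbn" (len 7), cursors c1@2 c2@3 c3@6, authorship .......
After op 3 (insert('e')): buffer="fjewecgben" (len 10), cursors c1@3 c2@5 c3@9, authorship ..1.2...3.
After op 4 (insert('l')): buffer="fjelwelcgbeln" (len 13), cursors c1@4 c2@7 c3@12, authorship ..11.22...33.
After op 5 (move_left): buffer="fjelwelcgbeln" (len 13), cursors c1@3 c2@6 c3@11, authorship ..11.22...33.
After op 6 (add_cursor(11)): buffer="fjelwelcgbeln" (len 13), cursors c1@3 c2@6 c3@11 c4@11, authorship ..11.22...33.
After op 7 (insert('z')): buffer="fjezlwezlcgbezzln" (len 17), cursors c1@4 c2@8 c3@15 c4@15, authorship ..111.222...3343.
Authorship (.=original, N=cursor N): . . 1 1 1 . 2 2 2 . . . 3 3 4 3 .
Index 12: author = 3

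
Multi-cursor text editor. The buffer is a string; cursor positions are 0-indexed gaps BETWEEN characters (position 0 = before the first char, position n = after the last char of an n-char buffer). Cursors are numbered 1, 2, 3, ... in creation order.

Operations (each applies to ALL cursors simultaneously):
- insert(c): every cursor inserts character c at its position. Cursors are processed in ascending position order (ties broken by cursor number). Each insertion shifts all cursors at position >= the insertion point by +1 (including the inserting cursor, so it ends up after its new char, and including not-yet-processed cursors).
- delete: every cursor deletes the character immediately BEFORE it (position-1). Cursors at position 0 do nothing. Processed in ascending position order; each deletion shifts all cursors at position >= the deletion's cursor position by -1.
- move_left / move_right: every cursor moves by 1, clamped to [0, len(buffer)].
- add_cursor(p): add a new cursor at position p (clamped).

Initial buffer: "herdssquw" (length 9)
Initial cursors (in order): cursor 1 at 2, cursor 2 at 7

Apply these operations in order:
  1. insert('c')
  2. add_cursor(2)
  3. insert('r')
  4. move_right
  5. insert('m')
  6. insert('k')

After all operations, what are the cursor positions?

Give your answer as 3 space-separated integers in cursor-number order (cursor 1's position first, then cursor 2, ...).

Answer: 10 19 6

Derivation:
After op 1 (insert('c')): buffer="hecrdssqcuw" (len 11), cursors c1@3 c2@9, authorship ..1.....2..
After op 2 (add_cursor(2)): buffer="hecrdssqcuw" (len 11), cursors c3@2 c1@3 c2@9, authorship ..1.....2..
After op 3 (insert('r')): buffer="hercrrdssqcruw" (len 14), cursors c3@3 c1@5 c2@12, authorship ..311.....22..
After op 4 (move_right): buffer="hercrrdssqcruw" (len 14), cursors c3@4 c1@6 c2@13, authorship ..311.....22..
After op 5 (insert('m')): buffer="hercmrrmdssqcrumw" (len 17), cursors c3@5 c1@8 c2@16, authorship ..3131.1....22.2.
After op 6 (insert('k')): buffer="hercmkrrmkdssqcrumkw" (len 20), cursors c3@6 c1@10 c2@19, authorship ..31331.11....22.22.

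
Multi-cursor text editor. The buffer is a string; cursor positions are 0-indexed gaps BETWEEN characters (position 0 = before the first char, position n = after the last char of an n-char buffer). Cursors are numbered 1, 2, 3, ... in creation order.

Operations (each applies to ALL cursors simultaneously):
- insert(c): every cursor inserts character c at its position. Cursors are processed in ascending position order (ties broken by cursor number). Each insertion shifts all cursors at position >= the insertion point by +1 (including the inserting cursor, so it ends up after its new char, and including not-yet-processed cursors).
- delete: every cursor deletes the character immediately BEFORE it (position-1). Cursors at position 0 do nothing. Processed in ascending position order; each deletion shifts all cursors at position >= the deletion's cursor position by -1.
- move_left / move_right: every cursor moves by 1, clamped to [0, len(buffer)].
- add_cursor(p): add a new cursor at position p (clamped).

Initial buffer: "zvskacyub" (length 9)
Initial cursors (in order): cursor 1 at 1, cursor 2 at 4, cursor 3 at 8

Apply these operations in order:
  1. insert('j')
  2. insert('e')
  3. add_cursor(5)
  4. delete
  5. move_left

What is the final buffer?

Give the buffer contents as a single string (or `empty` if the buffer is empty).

Answer: zjvkjacyujb

Derivation:
After op 1 (insert('j')): buffer="zjvskjacyujb" (len 12), cursors c1@2 c2@6 c3@11, authorship .1...2....3.
After op 2 (insert('e')): buffer="zjevskjeacyujeb" (len 15), cursors c1@3 c2@8 c3@14, authorship .11...22....33.
After op 3 (add_cursor(5)): buffer="zjevskjeacyujeb" (len 15), cursors c1@3 c4@5 c2@8 c3@14, authorship .11...22....33.
After op 4 (delete): buffer="zjvkjacyujb" (len 11), cursors c1@2 c4@3 c2@5 c3@10, authorship .1..2....3.
After op 5 (move_left): buffer="zjvkjacyujb" (len 11), cursors c1@1 c4@2 c2@4 c3@9, authorship .1..2....3.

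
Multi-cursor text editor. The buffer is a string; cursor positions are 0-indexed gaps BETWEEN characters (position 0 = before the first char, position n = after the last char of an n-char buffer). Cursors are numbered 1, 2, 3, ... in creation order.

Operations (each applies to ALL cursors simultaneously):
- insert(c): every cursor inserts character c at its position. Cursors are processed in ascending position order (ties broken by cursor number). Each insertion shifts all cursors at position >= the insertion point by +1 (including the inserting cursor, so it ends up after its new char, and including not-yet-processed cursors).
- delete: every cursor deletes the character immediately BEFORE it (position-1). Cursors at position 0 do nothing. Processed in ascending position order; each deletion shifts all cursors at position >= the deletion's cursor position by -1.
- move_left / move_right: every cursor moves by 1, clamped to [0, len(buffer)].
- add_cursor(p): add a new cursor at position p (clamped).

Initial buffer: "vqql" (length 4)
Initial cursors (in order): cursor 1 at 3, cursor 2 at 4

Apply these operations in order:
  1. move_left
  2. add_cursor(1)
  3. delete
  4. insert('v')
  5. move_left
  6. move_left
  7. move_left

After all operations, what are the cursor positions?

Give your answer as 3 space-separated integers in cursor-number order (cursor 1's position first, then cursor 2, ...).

Answer: 0 0 0

Derivation:
After op 1 (move_left): buffer="vqql" (len 4), cursors c1@2 c2@3, authorship ....
After op 2 (add_cursor(1)): buffer="vqql" (len 4), cursors c3@1 c1@2 c2@3, authorship ....
After op 3 (delete): buffer="l" (len 1), cursors c1@0 c2@0 c3@0, authorship .
After op 4 (insert('v')): buffer="vvvl" (len 4), cursors c1@3 c2@3 c3@3, authorship 123.
After op 5 (move_left): buffer="vvvl" (len 4), cursors c1@2 c2@2 c3@2, authorship 123.
After op 6 (move_left): buffer="vvvl" (len 4), cursors c1@1 c2@1 c3@1, authorship 123.
After op 7 (move_left): buffer="vvvl" (len 4), cursors c1@0 c2@0 c3@0, authorship 123.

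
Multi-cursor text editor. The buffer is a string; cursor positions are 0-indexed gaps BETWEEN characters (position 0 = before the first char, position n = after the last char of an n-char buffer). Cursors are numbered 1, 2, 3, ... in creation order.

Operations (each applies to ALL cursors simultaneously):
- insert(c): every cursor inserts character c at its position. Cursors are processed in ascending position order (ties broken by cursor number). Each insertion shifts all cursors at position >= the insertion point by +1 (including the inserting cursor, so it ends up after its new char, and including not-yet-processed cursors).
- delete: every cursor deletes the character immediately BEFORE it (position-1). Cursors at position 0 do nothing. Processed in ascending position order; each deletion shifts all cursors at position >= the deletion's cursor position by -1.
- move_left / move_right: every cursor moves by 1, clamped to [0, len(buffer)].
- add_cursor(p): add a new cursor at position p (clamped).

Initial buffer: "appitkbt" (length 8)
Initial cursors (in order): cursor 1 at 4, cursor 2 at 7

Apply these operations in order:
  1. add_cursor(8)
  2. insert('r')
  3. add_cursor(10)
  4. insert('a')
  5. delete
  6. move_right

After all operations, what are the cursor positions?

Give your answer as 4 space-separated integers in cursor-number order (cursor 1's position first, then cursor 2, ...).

Answer: 6 10 11 11

Derivation:
After op 1 (add_cursor(8)): buffer="appitkbt" (len 8), cursors c1@4 c2@7 c3@8, authorship ........
After op 2 (insert('r')): buffer="appirtkbrtr" (len 11), cursors c1@5 c2@9 c3@11, authorship ....1...2.3
After op 3 (add_cursor(10)): buffer="appirtkbrtr" (len 11), cursors c1@5 c2@9 c4@10 c3@11, authorship ....1...2.3
After op 4 (insert('a')): buffer="appiratkbratara" (len 15), cursors c1@6 c2@11 c4@13 c3@15, authorship ....11...22.433
After op 5 (delete): buffer="appirtkbrtr" (len 11), cursors c1@5 c2@9 c4@10 c3@11, authorship ....1...2.3
After op 6 (move_right): buffer="appirtkbrtr" (len 11), cursors c1@6 c2@10 c3@11 c4@11, authorship ....1...2.3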